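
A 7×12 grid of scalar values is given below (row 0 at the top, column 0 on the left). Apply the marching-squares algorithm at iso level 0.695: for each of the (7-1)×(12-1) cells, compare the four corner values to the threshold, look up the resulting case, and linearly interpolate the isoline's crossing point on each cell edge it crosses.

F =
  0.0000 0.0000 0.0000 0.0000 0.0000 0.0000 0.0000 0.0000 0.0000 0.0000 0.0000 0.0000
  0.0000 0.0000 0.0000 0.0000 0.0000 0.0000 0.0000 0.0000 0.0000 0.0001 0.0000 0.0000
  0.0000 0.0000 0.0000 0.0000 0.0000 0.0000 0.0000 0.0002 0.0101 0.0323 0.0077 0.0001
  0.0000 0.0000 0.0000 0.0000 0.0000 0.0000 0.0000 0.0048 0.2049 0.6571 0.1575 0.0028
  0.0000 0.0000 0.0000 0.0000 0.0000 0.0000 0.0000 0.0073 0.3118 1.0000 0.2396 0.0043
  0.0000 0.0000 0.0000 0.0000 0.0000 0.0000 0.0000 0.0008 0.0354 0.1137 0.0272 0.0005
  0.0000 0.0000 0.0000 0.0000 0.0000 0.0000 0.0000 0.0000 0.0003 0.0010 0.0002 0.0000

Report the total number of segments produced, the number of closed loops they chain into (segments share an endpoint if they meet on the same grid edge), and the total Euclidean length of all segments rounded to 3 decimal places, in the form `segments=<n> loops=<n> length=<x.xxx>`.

segments=4 loops=1 length=3.059

cell (3,8): code 0100 → (3.111,9.000)–(4.000,8.557)
cell (3,9): code 1000 → (4.000,9.401)–(3.111,9.000)
cell (4,8): code 0010 → (4.000,8.557)–(4.344,9.000)
cell (4,9): code 0001 → (4.344,9.000)–(4.000,9.401)
total: 4 segments, chained into 1 closed loop(s), length Σ = 3.059095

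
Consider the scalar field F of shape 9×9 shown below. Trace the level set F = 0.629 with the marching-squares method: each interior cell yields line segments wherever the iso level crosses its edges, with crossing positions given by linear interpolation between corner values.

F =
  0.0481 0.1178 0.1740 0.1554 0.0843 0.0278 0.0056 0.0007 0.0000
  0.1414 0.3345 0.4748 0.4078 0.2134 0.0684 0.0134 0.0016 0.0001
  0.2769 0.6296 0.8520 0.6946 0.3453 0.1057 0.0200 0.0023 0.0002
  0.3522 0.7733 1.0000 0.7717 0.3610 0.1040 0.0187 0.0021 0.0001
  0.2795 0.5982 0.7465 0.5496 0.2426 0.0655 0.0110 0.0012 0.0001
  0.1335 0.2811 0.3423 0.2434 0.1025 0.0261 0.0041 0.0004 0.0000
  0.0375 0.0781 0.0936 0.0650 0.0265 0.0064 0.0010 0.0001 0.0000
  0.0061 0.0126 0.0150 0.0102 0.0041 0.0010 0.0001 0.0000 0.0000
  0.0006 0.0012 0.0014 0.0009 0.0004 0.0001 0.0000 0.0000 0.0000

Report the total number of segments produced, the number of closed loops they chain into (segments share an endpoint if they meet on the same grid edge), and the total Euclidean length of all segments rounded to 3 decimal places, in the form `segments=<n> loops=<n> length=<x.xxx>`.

segments=12 loops=1 length=8.534

cell (1,0): code 0100 → (1.998,1.000)–(2.000,0.998)
cell (1,1): code 1100 → (1.409,2.000)–(1.998,1.000)
cell (1,2): code 1100 → (1.771,3.000)–(1.409,2.000)
cell (1,3): code 1000 → (2.000,3.188)–(1.771,3.000)
cell (2,0): code 0110 → (2.000,0.998)–(3.000,0.657)
cell (2,3): code 1001 → (3.000,3.347)–(2.000,3.188)
cell (3,0): code 0010 → (3.000,0.657)–(3.824,1.000)
cell (3,1): code 0111 → (3.824,1.000)–(4.000,1.208)
cell (3,2): code 1011 → (4.000,2.597)–(3.643,3.000)
cell (3,3): code 0001 → (3.643,3.000)–(3.000,3.347)
cell (4,1): code 0010 → (4.000,1.208)–(4.291,2.000)
cell (4,2): code 0001 → (4.291,2.000)–(4.000,2.597)
total: 12 segments, chained into 1 closed loop(s), length Σ = 8.533875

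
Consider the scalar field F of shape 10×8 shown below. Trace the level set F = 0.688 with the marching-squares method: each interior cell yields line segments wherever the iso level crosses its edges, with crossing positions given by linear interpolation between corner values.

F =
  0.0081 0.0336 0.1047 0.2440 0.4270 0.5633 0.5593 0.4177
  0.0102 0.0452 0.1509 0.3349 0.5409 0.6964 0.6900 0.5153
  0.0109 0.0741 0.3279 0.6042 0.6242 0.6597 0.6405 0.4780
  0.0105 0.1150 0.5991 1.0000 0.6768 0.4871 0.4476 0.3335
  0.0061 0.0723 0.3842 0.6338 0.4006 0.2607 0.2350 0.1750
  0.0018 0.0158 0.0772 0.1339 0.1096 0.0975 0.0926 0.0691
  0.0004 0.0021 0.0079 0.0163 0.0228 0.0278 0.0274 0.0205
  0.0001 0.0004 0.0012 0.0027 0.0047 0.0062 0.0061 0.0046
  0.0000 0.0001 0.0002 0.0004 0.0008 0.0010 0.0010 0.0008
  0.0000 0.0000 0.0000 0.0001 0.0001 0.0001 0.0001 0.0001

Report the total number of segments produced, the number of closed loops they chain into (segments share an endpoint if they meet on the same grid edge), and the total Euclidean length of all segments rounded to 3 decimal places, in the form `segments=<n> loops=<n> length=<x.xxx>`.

cell (0,4): code 0100 → (0.937,5.000)–(1.000,4.946)
cell (0,5): code 1100 → (0.985,6.000)–(0.937,5.000)
cell (0,6): code 1000 → (1.000,6.011)–(0.985,6.000)
cell (1,4): code 0010 → (1.000,4.946)–(1.229,5.000)
cell (1,5): code 0011 → (1.229,5.000)–(1.040,6.000)
cell (1,6): code 0001 → (1.040,6.000)–(1.000,6.011)
cell (2,2): code 0100 → (2.212,3.000)–(3.000,2.222)
cell (2,3): code 1000 → (3.000,3.965)–(2.212,3.000)
cell (3,2): code 0010 → (3.000,2.222)–(3.852,3.000)
cell (3,3): code 0001 → (3.852,3.000)–(3.000,3.965)
total: 10 segments, chained into 2 closed loop(s), length Σ = 7.193611

segments=10 loops=2 length=7.194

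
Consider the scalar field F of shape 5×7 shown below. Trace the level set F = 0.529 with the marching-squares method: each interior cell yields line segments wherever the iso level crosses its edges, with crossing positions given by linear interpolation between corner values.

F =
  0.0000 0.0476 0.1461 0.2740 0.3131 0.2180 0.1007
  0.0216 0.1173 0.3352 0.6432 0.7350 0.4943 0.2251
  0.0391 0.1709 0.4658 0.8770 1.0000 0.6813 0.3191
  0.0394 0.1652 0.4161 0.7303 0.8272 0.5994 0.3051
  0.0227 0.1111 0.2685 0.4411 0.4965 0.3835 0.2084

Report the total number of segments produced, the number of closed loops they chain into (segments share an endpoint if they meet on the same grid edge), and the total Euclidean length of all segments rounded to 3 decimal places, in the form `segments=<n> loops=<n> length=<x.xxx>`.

cell (0,2): code 0100 → (0.691,3.000)–(1.000,2.629)
cell (0,3): code 1100 → (0.512,4.000)–(0.691,3.000)
cell (0,4): code 1000 → (1.000,4.856)–(0.512,4.000)
cell (1,2): code 0110 → (1.000,2.629)–(2.000,2.154)
cell (1,4): code 1101 → (1.186,5.000)–(1.000,4.856)
cell (1,5): code 1000 → (2.000,5.420)–(1.186,5.000)
cell (2,2): code 0110 → (2.000,2.154)–(3.000,2.359)
cell (2,5): code 1001 → (3.000,5.239)–(2.000,5.420)
cell (3,2): code 0010 → (3.000,2.359)–(3.696,3.000)
cell (3,3): code 0011 → (3.696,3.000)–(3.902,4.000)
cell (3,4): code 0011 → (3.902,4.000)–(3.326,5.000)
cell (3,5): code 0001 → (3.326,5.000)–(3.000,5.239)
total: 12 segments, chained into 1 closed loop(s), length Σ = 10.305370

segments=12 loops=1 length=10.305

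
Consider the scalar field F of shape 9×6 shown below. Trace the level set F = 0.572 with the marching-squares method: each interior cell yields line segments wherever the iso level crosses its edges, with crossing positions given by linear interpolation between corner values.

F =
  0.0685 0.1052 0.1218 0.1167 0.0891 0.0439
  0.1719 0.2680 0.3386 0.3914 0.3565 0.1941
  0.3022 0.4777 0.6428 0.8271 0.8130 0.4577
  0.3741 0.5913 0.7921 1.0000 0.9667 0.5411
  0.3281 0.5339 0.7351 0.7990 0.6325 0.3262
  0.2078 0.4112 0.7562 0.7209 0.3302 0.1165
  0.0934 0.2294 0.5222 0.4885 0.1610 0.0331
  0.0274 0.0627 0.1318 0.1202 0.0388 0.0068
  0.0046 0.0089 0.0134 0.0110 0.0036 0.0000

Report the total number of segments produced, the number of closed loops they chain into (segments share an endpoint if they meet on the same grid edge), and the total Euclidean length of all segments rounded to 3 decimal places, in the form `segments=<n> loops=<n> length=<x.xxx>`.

segments=16 loops=1 length=12.953

cell (1,1): code 0100 → (1.767,2.000)–(2.000,1.571)
cell (1,2): code 1100 → (1.415,3.000)–(1.767,2.000)
cell (1,3): code 1100 → (1.472,4.000)–(1.415,3.000)
cell (1,4): code 1000 → (2.000,4.678)–(1.472,4.000)
cell (2,0): code 0100 → (2.830,1.000)–(3.000,0.911)
cell (2,1): code 1110 → (2.000,1.571)–(2.830,1.000)
cell (2,4): code 1001 → (3.000,4.927)–(2.000,4.678)
cell (3,0): code 0010 → (3.000,0.911)–(3.336,1.000)
cell (3,1): code 0111 → (3.336,1.000)–(4.000,1.189)
cell (3,4): code 1001 → (4.000,4.198)–(3.000,4.927)
cell (4,1): code 0110 → (4.000,1.189)–(5.000,1.466)
cell (4,3): code 1011 → (5.000,3.381)–(4.200,4.000)
cell (4,4): code 0001 → (4.200,4.000)–(4.000,4.198)
cell (5,1): code 0010 → (5.000,1.466)–(5.787,2.000)
cell (5,2): code 0011 → (5.787,2.000)–(5.641,3.000)
cell (5,3): code 0001 → (5.641,3.000)–(5.000,3.381)
total: 16 segments, chained into 1 closed loop(s), length Σ = 12.952905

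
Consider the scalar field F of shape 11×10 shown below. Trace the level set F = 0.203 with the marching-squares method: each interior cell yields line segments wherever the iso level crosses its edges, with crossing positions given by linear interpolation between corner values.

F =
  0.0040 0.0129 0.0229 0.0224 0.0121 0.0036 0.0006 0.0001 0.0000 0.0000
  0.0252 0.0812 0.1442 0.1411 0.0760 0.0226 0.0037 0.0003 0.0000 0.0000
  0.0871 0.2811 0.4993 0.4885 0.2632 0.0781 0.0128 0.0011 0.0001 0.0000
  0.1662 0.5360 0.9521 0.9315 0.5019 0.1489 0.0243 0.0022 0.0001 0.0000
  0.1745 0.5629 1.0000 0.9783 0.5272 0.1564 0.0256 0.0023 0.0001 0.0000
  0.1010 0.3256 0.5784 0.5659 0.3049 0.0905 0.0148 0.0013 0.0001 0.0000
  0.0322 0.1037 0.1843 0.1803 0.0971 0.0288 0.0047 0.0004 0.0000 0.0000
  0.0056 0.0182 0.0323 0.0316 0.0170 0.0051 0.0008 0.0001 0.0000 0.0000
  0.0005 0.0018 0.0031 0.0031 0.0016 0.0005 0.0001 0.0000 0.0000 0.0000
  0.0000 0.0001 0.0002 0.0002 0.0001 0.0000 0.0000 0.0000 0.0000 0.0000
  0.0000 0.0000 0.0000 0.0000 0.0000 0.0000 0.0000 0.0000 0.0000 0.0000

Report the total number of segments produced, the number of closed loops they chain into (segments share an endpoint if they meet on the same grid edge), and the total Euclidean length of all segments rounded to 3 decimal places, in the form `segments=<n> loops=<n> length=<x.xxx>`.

segments=16 loops=1 length=15.257

cell (1,0): code 0100 → (1.609,1.000)–(2.000,0.597)
cell (1,1): code 1100 → (1.166,2.000)–(1.609,1.000)
cell (1,2): code 1100 → (1.178,3.000)–(1.166,2.000)
cell (1,3): code 1100 → (1.678,4.000)–(1.178,3.000)
cell (1,4): code 1000 → (2.000,4.325)–(1.678,4.000)
cell (2,0): code 0110 → (2.000,0.597)–(3.000,0.100)
cell (2,4): code 1001 → (3.000,4.847)–(2.000,4.325)
cell (3,0): code 0110 → (3.000,0.100)–(4.000,0.073)
cell (3,4): code 1001 → (4.000,4.874)–(3.000,4.847)
cell (4,0): code 0110 → (4.000,0.073)–(5.000,0.454)
cell (4,4): code 1001 → (5.000,4.475)–(4.000,4.874)
cell (5,0): code 0010 → (5.000,0.454)–(5.553,1.000)
cell (5,1): code 0011 → (5.553,1.000)–(5.953,2.000)
cell (5,2): code 0011 → (5.953,2.000)–(5.941,3.000)
cell (5,3): code 0011 → (5.941,3.000)–(5.490,4.000)
cell (5,4): code 0001 → (5.490,4.000)–(5.000,4.475)
total: 16 segments, chained into 1 closed loop(s), length Σ = 15.256552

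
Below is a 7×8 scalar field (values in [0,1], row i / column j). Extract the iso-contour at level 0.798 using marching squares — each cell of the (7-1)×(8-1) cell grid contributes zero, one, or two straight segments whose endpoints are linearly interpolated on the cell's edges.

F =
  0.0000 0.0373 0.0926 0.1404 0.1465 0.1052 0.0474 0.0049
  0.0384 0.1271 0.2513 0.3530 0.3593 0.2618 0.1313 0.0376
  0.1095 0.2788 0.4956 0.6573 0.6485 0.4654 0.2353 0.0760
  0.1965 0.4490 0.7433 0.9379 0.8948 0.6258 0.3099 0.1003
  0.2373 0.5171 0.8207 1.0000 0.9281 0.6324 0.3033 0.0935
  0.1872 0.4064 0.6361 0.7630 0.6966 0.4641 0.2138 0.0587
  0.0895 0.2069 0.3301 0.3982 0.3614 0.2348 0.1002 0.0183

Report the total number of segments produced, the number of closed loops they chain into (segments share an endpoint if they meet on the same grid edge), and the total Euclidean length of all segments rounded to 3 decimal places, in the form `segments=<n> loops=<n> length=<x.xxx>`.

cell (2,2): code 0100 → (2.501,3.000)–(3.000,2.281)
cell (2,3): code 1100 → (2.607,4.000)–(2.501,3.000)
cell (2,4): code 1000 → (3.000,4.360)–(2.607,4.000)
cell (3,1): code 0100 → (3.707,2.000)–(4.000,1.925)
cell (3,2): code 1110 → (3.000,2.281)–(3.707,2.000)
cell (3,4): code 1001 → (4.000,4.440)–(3.000,4.360)
cell (4,1): code 0010 → (4.000,1.925)–(4.123,2.000)
cell (4,2): code 0011 → (4.123,2.000)–(4.852,3.000)
cell (4,3): code 0011 → (4.852,3.000)–(4.562,4.000)
cell (4,4): code 0001 → (4.562,4.000)–(4.000,4.440)
total: 10 segments, chained into 1 closed loop(s), length Σ = 7.616399

segments=10 loops=1 length=7.616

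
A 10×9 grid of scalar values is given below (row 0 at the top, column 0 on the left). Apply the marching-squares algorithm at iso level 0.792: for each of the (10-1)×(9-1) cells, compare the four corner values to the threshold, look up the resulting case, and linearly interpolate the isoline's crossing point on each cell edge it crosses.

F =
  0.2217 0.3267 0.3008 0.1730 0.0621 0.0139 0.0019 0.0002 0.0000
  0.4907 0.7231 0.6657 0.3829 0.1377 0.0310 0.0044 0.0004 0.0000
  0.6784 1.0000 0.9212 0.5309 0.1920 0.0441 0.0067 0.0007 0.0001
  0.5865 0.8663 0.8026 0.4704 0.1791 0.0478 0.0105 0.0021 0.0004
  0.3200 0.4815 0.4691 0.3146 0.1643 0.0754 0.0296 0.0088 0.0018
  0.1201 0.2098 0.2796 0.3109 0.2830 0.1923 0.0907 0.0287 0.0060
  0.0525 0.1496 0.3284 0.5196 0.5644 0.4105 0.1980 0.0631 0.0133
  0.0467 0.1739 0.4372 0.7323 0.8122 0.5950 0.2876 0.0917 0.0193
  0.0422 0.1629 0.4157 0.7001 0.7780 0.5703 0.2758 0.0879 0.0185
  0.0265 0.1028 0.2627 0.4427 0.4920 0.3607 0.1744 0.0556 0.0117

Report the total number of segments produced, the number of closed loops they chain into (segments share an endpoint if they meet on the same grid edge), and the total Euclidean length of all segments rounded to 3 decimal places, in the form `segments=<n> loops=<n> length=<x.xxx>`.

segments=12 loops=2 length=7.755

cell (1,0): code 0100 → (1.249,1.000)–(2.000,0.353)
cell (1,1): code 1100 → (1.494,2.000)–(1.249,1.000)
cell (1,2): code 1000 → (2.000,2.331)–(1.494,2.000)
cell (2,0): code 0110 → (2.000,0.353)–(3.000,0.734)
cell (2,2): code 1001 → (3.000,2.032)–(2.000,2.331)
cell (3,0): code 0010 → (3.000,0.734)–(3.193,1.000)
cell (3,1): code 0011 → (3.193,1.000)–(3.032,2.000)
cell (3,2): code 0001 → (3.032,2.000)–(3.000,2.032)
cell (6,3): code 0100 → (6.918,4.000)–(7.000,3.747)
cell (6,4): code 1000 → (7.000,4.093)–(6.918,4.000)
cell (7,3): code 0010 → (7.000,3.747)–(7.591,4.000)
cell (7,4): code 0001 → (7.591,4.000)–(7.000,4.093)
total: 12 segments, chained into 2 closed loop(s), length Σ = 7.755296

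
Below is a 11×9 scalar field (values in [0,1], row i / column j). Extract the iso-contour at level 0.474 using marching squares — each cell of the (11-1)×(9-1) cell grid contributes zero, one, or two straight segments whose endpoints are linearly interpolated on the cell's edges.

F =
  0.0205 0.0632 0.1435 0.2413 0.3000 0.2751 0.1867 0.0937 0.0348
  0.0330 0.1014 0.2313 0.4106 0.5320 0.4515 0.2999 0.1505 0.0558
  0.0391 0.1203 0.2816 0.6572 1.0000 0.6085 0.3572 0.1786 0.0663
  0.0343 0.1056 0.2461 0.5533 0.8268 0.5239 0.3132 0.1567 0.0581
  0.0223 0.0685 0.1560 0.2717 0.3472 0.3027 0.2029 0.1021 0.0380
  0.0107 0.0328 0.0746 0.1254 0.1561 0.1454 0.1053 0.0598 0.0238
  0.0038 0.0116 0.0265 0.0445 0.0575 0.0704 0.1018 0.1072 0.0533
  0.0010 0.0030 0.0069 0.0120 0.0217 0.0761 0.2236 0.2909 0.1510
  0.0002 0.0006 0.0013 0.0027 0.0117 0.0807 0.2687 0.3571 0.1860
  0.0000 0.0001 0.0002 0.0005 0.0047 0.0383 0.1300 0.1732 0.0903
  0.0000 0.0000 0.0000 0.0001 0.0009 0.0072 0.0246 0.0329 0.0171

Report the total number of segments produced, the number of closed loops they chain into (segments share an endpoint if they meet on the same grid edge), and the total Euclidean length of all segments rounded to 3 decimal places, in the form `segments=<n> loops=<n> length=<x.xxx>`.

cell (0,3): code 0100 → (0.750,4.000)–(1.000,3.522)
cell (0,4): code 1000 → (1.000,4.720)–(0.750,4.000)
cell (1,2): code 0100 → (1.257,3.000)–(2.000,2.512)
cell (1,3): code 1110 → (1.000,3.522)–(1.257,3.000)
cell (1,4): code 1101 → (1.143,5.000)–(1.000,4.720)
cell (1,5): code 1000 → (2.000,5.535)–(1.143,5.000)
cell (2,2): code 0110 → (2.000,2.512)–(3.000,2.742)
cell (2,5): code 1001 → (3.000,5.237)–(2.000,5.535)
cell (3,2): code 0010 → (3.000,2.742)–(3.282,3.000)
cell (3,3): code 0011 → (3.282,3.000)–(3.736,4.000)
cell (3,4): code 0011 → (3.736,4.000)–(3.226,5.000)
cell (3,5): code 0001 → (3.226,5.000)–(3.000,5.237)
total: 12 segments, chained into 1 closed loop(s), length Σ = 9.096369

segments=12 loops=1 length=9.096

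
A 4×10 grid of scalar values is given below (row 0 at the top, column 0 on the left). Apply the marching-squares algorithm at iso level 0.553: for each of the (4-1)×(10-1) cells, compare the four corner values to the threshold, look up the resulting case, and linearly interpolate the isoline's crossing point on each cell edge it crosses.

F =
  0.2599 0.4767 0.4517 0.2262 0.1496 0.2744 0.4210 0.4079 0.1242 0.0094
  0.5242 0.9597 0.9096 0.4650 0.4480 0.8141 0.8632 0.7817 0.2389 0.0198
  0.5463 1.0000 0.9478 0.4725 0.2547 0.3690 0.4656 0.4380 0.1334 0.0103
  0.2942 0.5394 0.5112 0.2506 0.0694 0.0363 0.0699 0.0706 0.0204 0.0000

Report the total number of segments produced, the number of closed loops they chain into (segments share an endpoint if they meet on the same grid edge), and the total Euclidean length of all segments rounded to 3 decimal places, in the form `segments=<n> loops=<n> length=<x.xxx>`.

cell (0,0): code 0100 → (0.158,1.000)–(1.000,0.066)
cell (0,1): code 1100 → (0.221,2.000)–(0.158,1.000)
cell (0,2): code 1000 → (1.000,2.802)–(0.221,2.000)
cell (0,4): code 0100 → (0.516,5.000)–(1.000,4.287)
cell (0,5): code 1100 → (0.299,6.000)–(0.516,5.000)
cell (0,6): code 1100 → (0.388,7.000)–(0.299,6.000)
cell (0,7): code 1000 → (1.000,7.421)–(0.388,7.000)
cell (1,0): code 0110 → (1.000,0.066)–(2.000,0.015)
cell (1,2): code 1001 → (2.000,2.831)–(1.000,2.802)
cell (1,4): code 0010 → (1.000,4.287)–(1.587,5.000)
cell (1,5): code 0011 → (1.587,5.000)–(1.780,6.000)
cell (1,6): code 0011 → (1.780,6.000)–(1.665,7.000)
cell (1,7): code 0001 → (1.665,7.000)–(1.000,7.421)
cell (2,0): code 0010 → (2.000,0.015)–(2.970,1.000)
cell (2,1): code 0011 → (2.970,1.000)–(2.904,2.000)
cell (2,2): code 0001 → (2.904,2.000)–(2.000,2.831)
total: 16 segments, chained into 2 closed loop(s), length Σ = 16.360337

segments=16 loops=2 length=16.360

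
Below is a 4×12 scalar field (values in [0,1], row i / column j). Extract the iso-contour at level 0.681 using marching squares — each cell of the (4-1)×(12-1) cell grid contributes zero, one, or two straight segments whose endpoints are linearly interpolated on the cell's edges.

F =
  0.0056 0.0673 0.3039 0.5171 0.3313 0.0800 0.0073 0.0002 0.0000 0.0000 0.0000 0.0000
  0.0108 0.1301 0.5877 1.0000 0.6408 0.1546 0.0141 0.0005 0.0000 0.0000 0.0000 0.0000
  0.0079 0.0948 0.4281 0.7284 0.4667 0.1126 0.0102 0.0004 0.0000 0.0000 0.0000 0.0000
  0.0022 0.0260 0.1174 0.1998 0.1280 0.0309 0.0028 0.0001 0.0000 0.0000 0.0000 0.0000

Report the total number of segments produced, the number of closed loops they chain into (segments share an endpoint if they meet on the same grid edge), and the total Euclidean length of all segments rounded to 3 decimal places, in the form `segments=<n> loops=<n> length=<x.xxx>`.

cell (0,2): code 0100 → (0.339,3.000)–(1.000,2.226)
cell (0,3): code 1000 → (1.000,3.888)–(0.339,3.000)
cell (1,2): code 0110 → (1.000,2.226)–(2.000,2.842)
cell (1,3): code 1001 → (2.000,3.181)–(1.000,3.888)
cell (2,2): code 0010 → (2.000,2.842)–(2.090,3.000)
cell (2,3): code 0001 → (2.090,3.000)–(2.000,3.181)
total: 6 segments, chained into 1 closed loop(s), length Σ = 4.906918

segments=6 loops=1 length=4.907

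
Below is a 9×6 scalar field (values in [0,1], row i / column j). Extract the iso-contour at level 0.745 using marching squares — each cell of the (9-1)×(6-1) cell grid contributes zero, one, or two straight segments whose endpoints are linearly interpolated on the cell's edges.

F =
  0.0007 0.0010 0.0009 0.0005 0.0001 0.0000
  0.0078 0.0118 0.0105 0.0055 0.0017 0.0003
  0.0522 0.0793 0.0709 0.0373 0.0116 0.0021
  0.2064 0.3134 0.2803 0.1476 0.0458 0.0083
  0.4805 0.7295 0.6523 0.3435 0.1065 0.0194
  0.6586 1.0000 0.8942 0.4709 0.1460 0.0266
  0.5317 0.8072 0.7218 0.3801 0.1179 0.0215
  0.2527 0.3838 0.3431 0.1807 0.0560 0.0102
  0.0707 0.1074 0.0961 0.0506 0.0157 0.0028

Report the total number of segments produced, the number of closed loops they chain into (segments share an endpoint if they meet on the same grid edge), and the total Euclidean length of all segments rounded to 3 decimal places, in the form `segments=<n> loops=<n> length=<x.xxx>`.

segments=8 loops=1 length=6.343

cell (4,0): code 0100 → (4.057,1.000)–(5.000,0.253)
cell (4,1): code 1100 → (4.383,2.000)–(4.057,1.000)
cell (4,2): code 1000 → (5.000,2.352)–(4.383,2.000)
cell (5,0): code 0110 → (5.000,0.253)–(6.000,0.774)
cell (5,1): code 1011 → (6.000,1.728)–(5.865,2.000)
cell (5,2): code 0001 → (5.865,2.000)–(5.000,2.352)
cell (6,0): code 0010 → (6.000,0.774)–(6.147,1.000)
cell (6,1): code 0001 → (6.147,1.000)–(6.000,1.728)
total: 8 segments, chained into 1 closed loop(s), length Σ = 6.342535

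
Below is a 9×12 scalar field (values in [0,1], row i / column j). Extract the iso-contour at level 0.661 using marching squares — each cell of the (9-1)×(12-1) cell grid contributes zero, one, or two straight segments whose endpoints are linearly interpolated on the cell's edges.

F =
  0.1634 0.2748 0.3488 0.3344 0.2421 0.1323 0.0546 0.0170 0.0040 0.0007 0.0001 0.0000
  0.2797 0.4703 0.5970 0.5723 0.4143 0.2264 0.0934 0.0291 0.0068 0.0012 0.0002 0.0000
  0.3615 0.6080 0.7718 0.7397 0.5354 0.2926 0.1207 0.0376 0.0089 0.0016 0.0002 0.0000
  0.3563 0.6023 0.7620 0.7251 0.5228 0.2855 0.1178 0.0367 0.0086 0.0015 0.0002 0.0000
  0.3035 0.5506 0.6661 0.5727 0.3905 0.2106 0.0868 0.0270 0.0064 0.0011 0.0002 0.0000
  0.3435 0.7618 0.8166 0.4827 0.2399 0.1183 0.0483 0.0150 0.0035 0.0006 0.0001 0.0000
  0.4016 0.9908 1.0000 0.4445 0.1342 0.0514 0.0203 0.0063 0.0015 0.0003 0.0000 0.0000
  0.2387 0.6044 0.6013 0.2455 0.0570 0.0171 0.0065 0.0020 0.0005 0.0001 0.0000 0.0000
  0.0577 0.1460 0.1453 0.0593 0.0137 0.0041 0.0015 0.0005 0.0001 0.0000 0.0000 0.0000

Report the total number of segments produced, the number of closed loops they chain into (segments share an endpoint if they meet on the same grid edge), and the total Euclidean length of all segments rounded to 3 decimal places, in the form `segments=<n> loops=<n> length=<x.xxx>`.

cell (1,1): code 0100 → (1.366,2.000)–(2.000,1.324)
cell (1,2): code 1100 → (1.530,3.000)–(1.366,2.000)
cell (1,3): code 1000 → (2.000,3.385)–(1.530,3.000)
cell (2,1): code 0110 → (2.000,1.324)–(3.000,1.368)
cell (2,3): code 1001 → (3.000,3.317)–(2.000,3.385)
cell (3,1): code 0110 → (3.000,1.368)–(4.000,1.956)
cell (3,2): code 1011 → (4.000,2.055)–(3.421,3.000)
cell (3,3): code 0001 → (3.421,3.000)–(3.000,3.317)
cell (4,0): code 0100 → (4.523,1.000)–(5.000,0.759)
cell (4,1): code 1110 → (4.000,1.956)–(4.523,1.000)
cell (4,2): code 1001 → (5.000,2.466)–(4.000,2.055)
cell (5,0): code 0110 → (5.000,0.759)–(6.000,0.440)
cell (5,2): code 1001 → (6.000,2.610)–(5.000,2.466)
cell (6,0): code 0010 → (6.000,0.440)–(6.854,1.000)
cell (6,1): code 0011 → (6.854,1.000)–(6.850,2.000)
cell (6,2): code 0001 → (6.850,2.000)–(6.000,2.610)
total: 16 segments, chained into 1 closed loop(s), length Σ = 15.179683

segments=16 loops=1 length=15.180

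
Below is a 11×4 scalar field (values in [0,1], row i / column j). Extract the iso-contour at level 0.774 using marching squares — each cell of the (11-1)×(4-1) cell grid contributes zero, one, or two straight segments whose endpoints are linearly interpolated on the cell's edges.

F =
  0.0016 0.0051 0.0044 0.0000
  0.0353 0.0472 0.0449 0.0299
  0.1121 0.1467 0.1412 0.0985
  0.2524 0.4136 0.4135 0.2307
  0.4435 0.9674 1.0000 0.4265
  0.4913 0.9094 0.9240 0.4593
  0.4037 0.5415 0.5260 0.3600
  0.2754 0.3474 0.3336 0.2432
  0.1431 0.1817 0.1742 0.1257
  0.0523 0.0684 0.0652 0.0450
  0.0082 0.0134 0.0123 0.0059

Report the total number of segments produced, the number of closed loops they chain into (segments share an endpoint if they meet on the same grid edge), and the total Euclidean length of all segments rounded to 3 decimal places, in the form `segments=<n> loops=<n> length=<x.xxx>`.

cell (3,0): code 0100 → (3.651,1.000)–(4.000,0.631)
cell (3,1): code 1100 → (3.615,2.000)–(3.651,1.000)
cell (3,2): code 1000 → (4.000,2.394)–(3.615,2.000)
cell (4,0): code 0110 → (4.000,0.631)–(5.000,0.676)
cell (4,2): code 1001 → (5.000,2.323)–(4.000,2.394)
cell (5,0): code 0010 → (5.000,0.676)–(5.368,1.000)
cell (5,1): code 0011 → (5.368,1.000)–(5.377,2.000)
cell (5,2): code 0001 → (5.377,2.000)–(5.000,2.323)
total: 8 segments, chained into 1 closed loop(s), length Σ = 6.050030

segments=8 loops=1 length=6.050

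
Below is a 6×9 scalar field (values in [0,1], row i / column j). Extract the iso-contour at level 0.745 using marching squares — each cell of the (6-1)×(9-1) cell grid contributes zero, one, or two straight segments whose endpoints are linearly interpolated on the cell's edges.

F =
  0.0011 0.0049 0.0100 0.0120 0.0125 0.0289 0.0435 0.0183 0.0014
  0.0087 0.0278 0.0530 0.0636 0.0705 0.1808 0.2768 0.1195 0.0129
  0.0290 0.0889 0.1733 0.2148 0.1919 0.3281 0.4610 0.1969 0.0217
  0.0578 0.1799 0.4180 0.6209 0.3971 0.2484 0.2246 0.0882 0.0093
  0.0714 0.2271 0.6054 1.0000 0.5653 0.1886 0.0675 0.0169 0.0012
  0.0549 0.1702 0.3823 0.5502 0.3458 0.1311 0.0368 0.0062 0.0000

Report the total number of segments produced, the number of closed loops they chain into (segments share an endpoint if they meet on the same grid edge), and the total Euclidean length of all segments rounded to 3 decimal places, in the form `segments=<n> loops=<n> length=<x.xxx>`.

segments=4 loops=1 length=3.501

cell (3,2): code 0100 → (3.327,3.000)–(4.000,2.354)
cell (3,3): code 1000 → (4.000,3.587)–(3.327,3.000)
cell (4,2): code 0010 → (4.000,2.354)–(4.567,3.000)
cell (4,3): code 0001 → (4.567,3.000)–(4.000,3.587)
total: 4 segments, chained into 1 closed loop(s), length Σ = 3.500714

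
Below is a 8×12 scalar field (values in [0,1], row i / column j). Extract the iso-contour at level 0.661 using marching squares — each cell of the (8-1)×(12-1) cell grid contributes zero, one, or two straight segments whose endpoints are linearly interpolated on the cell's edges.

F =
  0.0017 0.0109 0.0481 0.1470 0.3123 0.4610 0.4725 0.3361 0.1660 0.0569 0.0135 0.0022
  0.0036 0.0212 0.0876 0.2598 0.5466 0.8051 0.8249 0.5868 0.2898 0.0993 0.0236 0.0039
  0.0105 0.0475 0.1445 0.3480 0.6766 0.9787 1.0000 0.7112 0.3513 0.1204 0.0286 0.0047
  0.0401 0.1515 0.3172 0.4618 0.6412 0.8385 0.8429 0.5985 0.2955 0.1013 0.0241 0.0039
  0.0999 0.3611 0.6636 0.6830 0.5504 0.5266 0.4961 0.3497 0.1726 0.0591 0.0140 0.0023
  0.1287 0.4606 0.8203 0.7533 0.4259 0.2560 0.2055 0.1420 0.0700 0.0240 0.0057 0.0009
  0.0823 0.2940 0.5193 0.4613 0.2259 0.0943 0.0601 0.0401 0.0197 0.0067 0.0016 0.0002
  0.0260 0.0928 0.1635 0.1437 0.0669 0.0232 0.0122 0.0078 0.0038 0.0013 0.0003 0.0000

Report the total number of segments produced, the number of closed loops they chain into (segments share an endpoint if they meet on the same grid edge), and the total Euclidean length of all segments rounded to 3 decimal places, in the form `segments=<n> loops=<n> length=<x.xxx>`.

segments=22 loops=2 length=15.250

cell (0,4): code 0100 → (0.581,5.000)–(1.000,4.443)
cell (0,5): code 1100 → (0.535,6.000)–(0.581,5.000)
cell (0,6): code 1000 → (1.000,6.688)–(0.535,6.000)
cell (1,3): code 0100 → (1.880,4.000)–(2.000,3.953)
cell (1,4): code 1110 → (1.000,4.443)–(1.880,4.000)
cell (1,6): code 1101 → (1.596,7.000)–(1.000,6.688)
cell (1,7): code 1000 → (2.000,7.139)–(1.596,7.000)
cell (2,3): code 0010 → (2.000,3.953)–(2.441,4.000)
cell (2,4): code 0111 → (2.441,4.000)–(3.000,4.100)
cell (2,6): code 1011 → (3.000,6.744)–(2.445,7.000)
cell (2,7): code 0001 → (2.445,7.000)–(2.000,7.139)
cell (3,1): code 0100 → (3.992,2.000)–(4.000,1.991)
cell (3,2): code 1100 → (3.901,3.000)–(3.992,2.000)
cell (3,3): code 1000 → (4.000,3.166)–(3.901,3.000)
cell (3,4): code 0010 → (3.000,4.100)–(3.569,5.000)
cell (3,5): code 0011 → (3.569,5.000)–(3.525,6.000)
cell (3,6): code 0001 → (3.525,6.000)–(3.000,6.744)
cell (4,1): code 0110 → (4.000,1.991)–(5.000,1.557)
cell (4,3): code 1001 → (5.000,3.282)–(4.000,3.166)
cell (5,1): code 0010 → (5.000,1.557)–(5.529,2.000)
cell (5,2): code 0011 → (5.529,2.000)–(5.316,3.000)
cell (5,3): code 0001 → (5.316,3.000)–(5.000,3.282)
total: 22 segments, chained into 2 closed loop(s), length Σ = 15.250131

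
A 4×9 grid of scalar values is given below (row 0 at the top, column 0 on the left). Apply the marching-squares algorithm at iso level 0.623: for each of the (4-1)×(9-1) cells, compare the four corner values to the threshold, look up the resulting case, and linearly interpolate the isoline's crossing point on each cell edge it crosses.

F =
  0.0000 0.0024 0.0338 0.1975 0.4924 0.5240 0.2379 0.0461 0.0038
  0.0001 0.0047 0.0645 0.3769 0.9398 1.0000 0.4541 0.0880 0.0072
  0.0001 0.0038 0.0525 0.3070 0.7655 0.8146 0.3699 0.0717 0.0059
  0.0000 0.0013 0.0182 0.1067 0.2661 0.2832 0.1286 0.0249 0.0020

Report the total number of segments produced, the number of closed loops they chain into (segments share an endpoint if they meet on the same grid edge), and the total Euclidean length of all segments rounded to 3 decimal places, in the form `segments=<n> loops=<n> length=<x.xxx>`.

segments=8 loops=1 length=7.010

cell (0,3): code 0100 → (0.292,4.000)–(1.000,3.437)
cell (0,4): code 1100 → (0.208,5.000)–(0.292,4.000)
cell (0,5): code 1000 → (1.000,5.691)–(0.208,5.000)
cell (1,3): code 0110 → (1.000,3.437)–(2.000,3.689)
cell (1,5): code 1001 → (2.000,5.431)–(1.000,5.691)
cell (2,3): code 0010 → (2.000,3.689)–(2.285,4.000)
cell (2,4): code 0011 → (2.285,4.000)–(2.361,5.000)
cell (2,5): code 0001 → (2.361,5.000)–(2.000,5.431)
total: 8 segments, chained into 1 closed loop(s), length Σ = 7.009850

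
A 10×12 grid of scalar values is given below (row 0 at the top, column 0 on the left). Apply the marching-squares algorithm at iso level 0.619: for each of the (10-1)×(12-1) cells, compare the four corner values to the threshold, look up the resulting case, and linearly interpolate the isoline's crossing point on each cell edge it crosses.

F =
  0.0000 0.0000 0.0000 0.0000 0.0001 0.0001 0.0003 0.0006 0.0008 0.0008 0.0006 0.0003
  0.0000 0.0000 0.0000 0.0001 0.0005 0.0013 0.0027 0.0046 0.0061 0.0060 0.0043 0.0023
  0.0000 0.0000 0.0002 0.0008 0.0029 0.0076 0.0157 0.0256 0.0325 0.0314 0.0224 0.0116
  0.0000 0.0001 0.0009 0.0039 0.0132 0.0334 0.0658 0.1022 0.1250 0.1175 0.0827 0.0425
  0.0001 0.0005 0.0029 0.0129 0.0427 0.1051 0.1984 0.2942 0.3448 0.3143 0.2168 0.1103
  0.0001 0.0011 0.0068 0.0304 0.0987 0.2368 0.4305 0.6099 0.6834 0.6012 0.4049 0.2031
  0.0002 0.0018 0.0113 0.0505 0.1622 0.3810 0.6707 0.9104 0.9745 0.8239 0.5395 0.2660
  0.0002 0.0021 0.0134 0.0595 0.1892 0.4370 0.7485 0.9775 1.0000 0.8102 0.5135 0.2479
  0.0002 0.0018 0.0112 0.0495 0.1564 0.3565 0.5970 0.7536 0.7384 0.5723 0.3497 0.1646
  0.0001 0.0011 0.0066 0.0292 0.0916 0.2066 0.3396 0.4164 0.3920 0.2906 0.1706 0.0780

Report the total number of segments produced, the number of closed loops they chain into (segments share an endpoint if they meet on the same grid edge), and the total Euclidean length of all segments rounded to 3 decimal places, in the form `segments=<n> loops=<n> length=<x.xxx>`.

segments=16 loops=1 length=12.065

cell (4,7): code 0100 → (4.810,8.000)–(5.000,7.124)
cell (4,8): code 1000 → (5.000,8.783)–(4.810,8.000)
cell (5,5): code 0100 → (5.785,6.000)–(6.000,5.822)
cell (5,6): code 1100 → (5.030,7.000)–(5.785,6.000)
cell (5,7): code 1110 → (5.000,7.124)–(5.030,7.000)
cell (5,8): code 1101 → (5.080,9.000)–(5.000,8.783)
cell (5,9): code 1000 → (6.000,9.720)–(5.080,9.000)
cell (6,5): code 0110 → (6.000,5.822)–(7.000,5.584)
cell (6,9): code 1001 → (7.000,9.644)–(6.000,9.720)
cell (7,5): code 0010 → (7.000,5.584)–(7.855,6.000)
cell (7,6): code 0111 → (7.855,6.000)–(8.000,6.140)
cell (7,8): code 1011 → (8.000,8.719)–(7.804,9.000)
cell (7,9): code 0001 → (7.804,9.000)–(7.000,9.644)
cell (8,6): code 0010 → (8.000,6.140)–(8.399,7.000)
cell (8,7): code 0011 → (8.399,7.000)–(8.345,8.000)
cell (8,8): code 0001 → (8.345,8.000)–(8.000,8.719)
total: 16 segments, chained into 1 closed loop(s), length Σ = 12.064622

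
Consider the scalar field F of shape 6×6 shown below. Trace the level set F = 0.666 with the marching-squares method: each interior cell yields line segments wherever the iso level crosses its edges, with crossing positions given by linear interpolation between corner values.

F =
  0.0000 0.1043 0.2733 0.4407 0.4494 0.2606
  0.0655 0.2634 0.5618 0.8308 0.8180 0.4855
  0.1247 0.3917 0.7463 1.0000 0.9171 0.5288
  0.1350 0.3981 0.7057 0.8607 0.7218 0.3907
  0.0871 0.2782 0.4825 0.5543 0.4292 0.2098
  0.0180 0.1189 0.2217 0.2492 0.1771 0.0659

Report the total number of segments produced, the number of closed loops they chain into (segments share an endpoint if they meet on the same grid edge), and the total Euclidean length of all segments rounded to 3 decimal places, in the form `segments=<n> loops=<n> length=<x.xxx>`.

cell (0,2): code 0100 → (0.578,3.000)–(1.000,2.387)
cell (0,3): code 1100 → (0.588,4.000)–(0.578,3.000)
cell (0,4): code 1000 → (1.000,4.457)–(0.588,4.000)
cell (1,1): code 0100 → (1.565,2.000)–(2.000,1.774)
cell (1,2): code 1110 → (1.000,2.387)–(1.565,2.000)
cell (1,4): code 1001 → (2.000,4.647)–(1.000,4.457)
cell (2,1): code 0110 → (2.000,1.774)–(3.000,1.871)
cell (2,4): code 1001 → (3.000,4.169)–(2.000,4.647)
cell (3,1): code 0010 → (3.000,1.871)–(3.178,2.000)
cell (3,2): code 0011 → (3.178,2.000)–(3.635,3.000)
cell (3,3): code 0011 → (3.635,3.000)–(3.191,4.000)
cell (3,4): code 0001 → (3.191,4.000)–(3.000,4.169)
total: 12 segments, chained into 1 closed loop(s), length Σ = 9.334716

segments=12 loops=1 length=9.335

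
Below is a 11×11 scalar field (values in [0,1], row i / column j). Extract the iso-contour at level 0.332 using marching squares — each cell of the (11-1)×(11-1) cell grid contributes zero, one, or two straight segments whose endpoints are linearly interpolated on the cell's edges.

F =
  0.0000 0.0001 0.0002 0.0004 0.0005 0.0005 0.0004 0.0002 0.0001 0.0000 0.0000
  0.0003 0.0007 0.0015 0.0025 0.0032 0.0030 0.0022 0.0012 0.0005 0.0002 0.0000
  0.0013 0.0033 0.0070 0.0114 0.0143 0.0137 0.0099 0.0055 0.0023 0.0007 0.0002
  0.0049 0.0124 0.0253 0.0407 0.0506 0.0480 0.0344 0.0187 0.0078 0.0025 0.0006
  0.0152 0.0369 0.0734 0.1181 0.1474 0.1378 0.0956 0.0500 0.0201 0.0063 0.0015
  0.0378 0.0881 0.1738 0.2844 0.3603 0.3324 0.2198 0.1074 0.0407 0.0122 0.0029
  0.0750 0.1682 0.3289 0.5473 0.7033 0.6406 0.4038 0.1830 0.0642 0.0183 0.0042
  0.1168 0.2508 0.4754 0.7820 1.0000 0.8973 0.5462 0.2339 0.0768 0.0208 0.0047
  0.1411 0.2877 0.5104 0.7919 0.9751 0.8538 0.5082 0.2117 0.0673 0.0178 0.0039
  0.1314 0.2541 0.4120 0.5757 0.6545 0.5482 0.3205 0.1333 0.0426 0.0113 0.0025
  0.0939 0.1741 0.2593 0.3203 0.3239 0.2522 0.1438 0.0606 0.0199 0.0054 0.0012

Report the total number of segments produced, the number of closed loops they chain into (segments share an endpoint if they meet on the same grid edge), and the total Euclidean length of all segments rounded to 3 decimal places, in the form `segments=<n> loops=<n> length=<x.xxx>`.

segments=20 loops=1 length=16.572

cell (4,3): code 0100 → (4.867,4.000)–(5.000,3.627)
cell (4,4): code 1100 → (4.998,5.000)–(4.867,4.000)
cell (4,5): code 1000 → (5.000,5.004)–(4.998,5.000)
cell (5,2): code 0100 → (5.181,3.000)–(6.000,2.014)
cell (5,3): code 1110 → (5.000,3.627)–(5.181,3.000)
cell (5,5): code 1101 → (5.610,6.000)–(5.000,5.004)
cell (5,6): code 1000 → (6.000,6.325)–(5.610,6.000)
cell (6,1): code 0100 → (6.021,2.000)–(7.000,1.362)
cell (6,2): code 1110 → (6.000,2.014)–(6.021,2.000)
cell (6,6): code 1001 → (7.000,6.686)–(6.000,6.325)
cell (7,1): code 0110 → (7.000,1.362)–(8.000,1.199)
cell (7,6): code 1001 → (8.000,6.594)–(7.000,6.686)
cell (8,1): code 0110 → (8.000,1.199)–(9.000,1.493)
cell (8,5): code 1011 → (9.000,5.949)–(8.939,6.000)
cell (8,6): code 0001 → (8.939,6.000)–(8.000,6.594)
cell (9,1): code 0010 → (9.000,1.493)–(9.524,2.000)
cell (9,2): code 0011 → (9.524,2.000)–(9.954,3.000)
cell (9,3): code 0011 → (9.954,3.000)–(9.975,4.000)
cell (9,4): code 0011 → (9.975,4.000)–(9.730,5.000)
cell (9,5): code 0001 → (9.730,5.000)–(9.000,5.949)
total: 20 segments, chained into 1 closed loop(s), length Σ = 16.571598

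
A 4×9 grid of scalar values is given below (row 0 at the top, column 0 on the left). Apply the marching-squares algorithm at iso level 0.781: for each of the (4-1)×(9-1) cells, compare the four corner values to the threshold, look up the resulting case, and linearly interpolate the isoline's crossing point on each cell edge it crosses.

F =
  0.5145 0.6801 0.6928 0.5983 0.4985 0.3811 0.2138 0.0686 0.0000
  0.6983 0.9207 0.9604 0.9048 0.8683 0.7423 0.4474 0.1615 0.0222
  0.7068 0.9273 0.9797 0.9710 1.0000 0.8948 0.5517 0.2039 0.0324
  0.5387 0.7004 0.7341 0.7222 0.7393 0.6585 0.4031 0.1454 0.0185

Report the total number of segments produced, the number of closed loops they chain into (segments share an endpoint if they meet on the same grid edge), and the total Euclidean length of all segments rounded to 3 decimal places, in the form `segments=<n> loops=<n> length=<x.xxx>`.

cell (0,0): code 0100 → (0.419,1.000)–(1.000,0.372)
cell (0,1): code 1100 → (0.330,2.000)–(0.419,1.000)
cell (0,2): code 1100 → (0.596,3.000)–(0.330,2.000)
cell (0,3): code 1100 → (0.764,4.000)–(0.596,3.000)
cell (0,4): code 1000 → (1.000,4.693)–(0.764,4.000)
cell (1,0): code 0110 → (1.000,0.372)–(2.000,0.337)
cell (1,4): code 1101 → (1.254,5.000)–(1.000,4.693)
cell (1,5): code 1000 → (2.000,5.332)–(1.254,5.000)
cell (2,0): code 0010 → (2.000,0.337)–(2.645,1.000)
cell (2,1): code 0011 → (2.645,1.000)–(2.809,2.000)
cell (2,2): code 0011 → (2.809,2.000)–(2.764,3.000)
cell (2,3): code 0011 → (2.764,3.000)–(2.840,4.000)
cell (2,4): code 0011 → (2.840,4.000)–(2.482,5.000)
cell (2,5): code 0001 → (2.482,5.000)–(2.000,5.332)
total: 14 segments, chained into 1 closed loop(s), length Σ = 12.445525

segments=14 loops=1 length=12.446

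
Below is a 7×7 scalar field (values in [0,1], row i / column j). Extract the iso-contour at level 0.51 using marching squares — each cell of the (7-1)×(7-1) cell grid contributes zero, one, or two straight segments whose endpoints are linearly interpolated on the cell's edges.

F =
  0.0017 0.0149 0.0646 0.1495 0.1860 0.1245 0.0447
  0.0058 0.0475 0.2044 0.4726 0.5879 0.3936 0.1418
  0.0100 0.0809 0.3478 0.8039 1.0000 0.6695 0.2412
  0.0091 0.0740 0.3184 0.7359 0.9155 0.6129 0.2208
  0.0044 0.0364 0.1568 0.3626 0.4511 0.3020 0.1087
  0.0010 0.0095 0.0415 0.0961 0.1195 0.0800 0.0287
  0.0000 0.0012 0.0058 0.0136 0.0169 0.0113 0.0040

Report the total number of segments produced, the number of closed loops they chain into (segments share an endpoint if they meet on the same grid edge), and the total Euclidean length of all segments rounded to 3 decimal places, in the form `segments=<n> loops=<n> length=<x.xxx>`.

segments=12 loops=1 length=9.427

cell (0,3): code 0100 → (0.806,4.000)–(1.000,3.324)
cell (0,4): code 1000 → (1.000,4.401)–(0.806,4.000)
cell (1,2): code 0100 → (1.113,3.000)–(2.000,2.356)
cell (1,3): code 1110 → (1.000,3.324)–(1.113,3.000)
cell (1,4): code 1101 → (1.422,5.000)–(1.000,4.401)
cell (1,5): code 1000 → (2.000,5.372)–(1.422,5.000)
cell (2,2): code 0110 → (2.000,2.356)–(3.000,2.459)
cell (2,5): code 1001 → (3.000,5.262)–(2.000,5.372)
cell (3,2): code 0010 → (3.000,2.459)–(3.605,3.000)
cell (3,3): code 0011 → (3.605,3.000)–(3.873,4.000)
cell (3,4): code 0011 → (3.873,4.000)–(3.331,5.000)
cell (3,5): code 0001 → (3.331,5.000)–(3.000,5.262)
total: 12 segments, chained into 1 closed loop(s), length Σ = 9.426830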